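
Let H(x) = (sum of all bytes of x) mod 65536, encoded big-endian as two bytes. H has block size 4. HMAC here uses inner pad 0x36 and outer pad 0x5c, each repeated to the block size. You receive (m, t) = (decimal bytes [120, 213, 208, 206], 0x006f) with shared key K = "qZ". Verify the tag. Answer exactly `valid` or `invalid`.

Key "qZ" = 71 5a is 2 bytes ≤ B = 4; zero-pad to 4 bytes: K' = 71 5a 00 00.
K' ⊕ ipad = 47 6c 36 36; K' ⊕ opad = 2d 06 5c 5c.
Inner hash: sum = 71+108+54+54+120+213+208+206 = 1034 → 04 0a.
Outer hash (recomputed tag): sum = 45+6+92+92+4+10 = 249 → 00 f9.
Recomputed tag = 00f9; claimed = 006f → mismatch.

invalid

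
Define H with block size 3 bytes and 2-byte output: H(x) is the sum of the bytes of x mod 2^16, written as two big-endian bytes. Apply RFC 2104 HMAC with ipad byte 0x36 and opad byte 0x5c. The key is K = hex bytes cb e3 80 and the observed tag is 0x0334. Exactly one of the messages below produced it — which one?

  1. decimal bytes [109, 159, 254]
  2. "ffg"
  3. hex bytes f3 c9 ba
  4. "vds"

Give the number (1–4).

Key hex bytes cb e3 80 is exactly B = 3 bytes: K' = cb e3 80.
K' ⊕ ipad = fd d5 b6; K' ⊕ opad = 97 bf dc.
m1: inner = H(fd d5 b6 6d 9f fe) = 04 92; tag = H(97 bf dc 04 92) = 02c8
m2: inner = H(fd d5 b6 66 66 67) = 03 bb; tag = H(97 bf dc 03 bb) = 02f0
m3: inner = H(fd d5 b6 f3 c9 ba) = 04 fe; tag = H(97 bf dc 04 fe) = 0334 ← matches
m4: inner = H(fd d5 b6 76 64 73) = 03 d5; tag = H(97 bf dc 03 d5) = 030a

3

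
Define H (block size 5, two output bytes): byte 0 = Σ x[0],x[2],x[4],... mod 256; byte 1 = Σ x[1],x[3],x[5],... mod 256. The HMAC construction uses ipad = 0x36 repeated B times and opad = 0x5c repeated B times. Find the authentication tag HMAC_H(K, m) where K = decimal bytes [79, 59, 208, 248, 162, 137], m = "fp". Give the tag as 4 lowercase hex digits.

7b0f

Key decimal bytes [79, 59, 208, 248, 162, 137] = 4f 3b d0 f8 a2 89 is 6 bytes > B = 5, so hash it first: H(key) = c1 bc, then zero-pad to 5 bytes: K' = c1 bc 00 00 00.
K' ⊕ ipad = f7 8a 36 36 36.  K' ⊕ opad = 9d e0 5c 5c 5c.
Inner input = (K'⊕ipad) ∥ m = f7 8a 36 36 36 ∥ 66 70.
Inner hash: even-index sum = 467 mod 256 = 211; odd-index sum = 294 mod 256 = 38 → d3 26.
Outer input = (K'⊕opad) ∥ inner = 9d e0 5c 5c 5c ∥ d3 26.
Outer hash (tag): even-index sum = 379 mod 256 = 123; odd-index sum = 527 mod 256 = 15 → 7b 0f.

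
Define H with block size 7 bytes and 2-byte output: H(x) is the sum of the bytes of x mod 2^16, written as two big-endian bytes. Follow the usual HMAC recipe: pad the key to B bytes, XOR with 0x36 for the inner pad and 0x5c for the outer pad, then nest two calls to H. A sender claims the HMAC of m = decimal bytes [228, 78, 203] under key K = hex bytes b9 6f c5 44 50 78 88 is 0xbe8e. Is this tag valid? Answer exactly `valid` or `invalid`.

invalid

Key hex bytes b9 6f c5 44 50 78 88 is exactly B = 7 bytes: K' = b9 6f c5 44 50 78 88.
K' ⊕ ipad = 8f 59 f3 72 66 4e be; K' ⊕ opad = e5 33 99 18 0c 24 d4.
Inner hash: sum = 143+89+243+114+102+78+190+228+78+203 = 1468 → 05 bc.
Outer hash (recomputed tag): sum = 229+51+153+24+12+36+212+5+188 = 910 → 03 8e.
Recomputed tag = 038e; claimed = be8e → mismatch.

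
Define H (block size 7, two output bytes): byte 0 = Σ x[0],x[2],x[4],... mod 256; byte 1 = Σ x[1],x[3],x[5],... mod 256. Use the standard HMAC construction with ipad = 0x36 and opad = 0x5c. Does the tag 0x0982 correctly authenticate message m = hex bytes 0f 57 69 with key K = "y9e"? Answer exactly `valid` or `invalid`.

Key "y9e" = 79 39 65 is 3 bytes ≤ B = 7; zero-pad to 7 bytes: K' = 79 39 65 00 00 00 00.
K' ⊕ ipad = 4f 0f 53 36 36 36 36; K' ⊕ opad = 25 65 39 5c 5c 5c 5c.
Inner hash: even-index sum = 357 mod 256 = 101; odd-index sum = 243 mod 256 = 243 → 65 f3.
Outer hash (recomputed tag): even-index sum = 521 mod 256 = 9; odd-index sum = 386 mod 256 = 130 → 09 82.
Recomputed tag = 0982; claimed = 0982 → match.

valid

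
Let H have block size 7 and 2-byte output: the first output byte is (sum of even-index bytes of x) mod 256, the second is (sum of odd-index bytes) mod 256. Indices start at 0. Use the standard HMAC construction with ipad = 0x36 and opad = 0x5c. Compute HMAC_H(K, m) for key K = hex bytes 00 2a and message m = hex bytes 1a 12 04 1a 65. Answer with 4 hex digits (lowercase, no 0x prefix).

7b32

Key hex bytes 00 2a is 2 bytes ≤ B = 7; zero-pad to 7 bytes: K' = 00 2a 00 00 00 00 00.
K' ⊕ ipad = 36 1c 36 36 36 36 36.  K' ⊕ opad = 5c 76 5c 5c 5c 5c 5c.
Inner input = (K'⊕ipad) ∥ m = 36 1c 36 36 36 36 36 ∥ 1a 12 04 1a 65.
Inner hash: even-index sum = 260 mod 256 = 4; odd-index sum = 267 mod 256 = 11 → 04 0b.
Outer input = (K'⊕opad) ∥ inner = 5c 76 5c 5c 5c 5c 5c ∥ 04 0b.
Outer hash (tag): even-index sum = 379 mod 256 = 123; odd-index sum = 306 mod 256 = 50 → 7b 32.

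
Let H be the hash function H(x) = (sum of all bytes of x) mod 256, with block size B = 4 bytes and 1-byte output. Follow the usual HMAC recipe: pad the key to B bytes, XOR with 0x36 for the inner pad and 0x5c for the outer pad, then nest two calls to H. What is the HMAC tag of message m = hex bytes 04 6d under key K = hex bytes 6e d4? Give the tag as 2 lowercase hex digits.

89

Key hex bytes 6e d4 is 2 bytes ≤ B = 4; zero-pad to 4 bytes: K' = 6e d4 00 00.
K' ⊕ ipad = 58 e2 36 36.  K' ⊕ opad = 32 88 5c 5c.
Inner input = (K'⊕ipad) ∥ m = 58 e2 36 36 ∥ 04 6d.
Inner hash: sum = 88+226+54+54+4+109 = 535; mod 256 = 23 → 17.
Outer input = (K'⊕opad) ∥ inner = 32 88 5c 5c ∥ 17.
Outer hash (tag): sum = 50+136+92+92+23 = 393; mod 256 = 137 → 89.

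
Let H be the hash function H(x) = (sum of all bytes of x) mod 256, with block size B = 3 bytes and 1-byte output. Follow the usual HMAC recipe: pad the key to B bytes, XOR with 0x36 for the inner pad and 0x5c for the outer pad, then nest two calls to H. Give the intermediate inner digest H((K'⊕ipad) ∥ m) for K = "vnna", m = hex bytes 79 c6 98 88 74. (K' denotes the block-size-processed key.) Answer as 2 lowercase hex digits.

c4

Key "vnna" = 76 6e 6e 61 is 4 bytes > B = 3, so hash it first: H(key) = b3, then zero-pad to 3 bytes: K' = b3 00 00.
K' ⊕ ipad = 85 36 36.
Inner input = 85 36 36 ∥ 79 c6 98 88 74.
Inner hash: sum = 133+54+54+121+198+152+136+116 = 964; mod 256 = 196 → c4.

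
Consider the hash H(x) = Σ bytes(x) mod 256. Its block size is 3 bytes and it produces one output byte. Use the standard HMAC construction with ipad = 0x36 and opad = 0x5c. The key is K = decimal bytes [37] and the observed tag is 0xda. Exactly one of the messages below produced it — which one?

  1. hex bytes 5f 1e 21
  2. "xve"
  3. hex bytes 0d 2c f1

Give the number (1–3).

3

Key decimal bytes [37] = 25 is 1 byte ≤ B = 3; zero-pad to 3 bytes: K' = 25 00 00.
K' ⊕ ipad = 13 36 36; K' ⊕ opad = 79 5c 5c.
m1: inner = H(13 36 36 5f 1e 21) = 1d; tag = H(79 5c 5c 1d) = 4e
m2: inner = H(13 36 36 78 76 65) = d2; tag = H(79 5c 5c d2) = 03
m3: inner = H(13 36 36 0d 2c f1) = a9; tag = H(79 5c 5c a9) = da ← matches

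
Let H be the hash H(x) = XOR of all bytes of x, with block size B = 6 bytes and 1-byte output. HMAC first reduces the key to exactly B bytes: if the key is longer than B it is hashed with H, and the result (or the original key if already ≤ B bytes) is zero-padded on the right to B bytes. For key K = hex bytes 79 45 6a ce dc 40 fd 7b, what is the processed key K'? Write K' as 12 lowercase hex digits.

820000000000

|K| = 8 > B = 6, so first hash the key.
H(K): XOR 79⊕45⊕6a⊕ce⊕dc⊕40⊕fd⊕7b = 82.
Zero-pad H(K) = 82 to 6 bytes: K' = 82 00 00 00 00 00.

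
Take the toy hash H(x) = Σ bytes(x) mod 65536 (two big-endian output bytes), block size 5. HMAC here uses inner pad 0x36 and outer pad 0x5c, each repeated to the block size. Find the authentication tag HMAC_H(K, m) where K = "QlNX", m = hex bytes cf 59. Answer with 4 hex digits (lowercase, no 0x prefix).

Key "QlNX" = 51 6c 4e 58 is 4 bytes ≤ B = 5; zero-pad to 5 bytes: K' = 51 6c 4e 58 00.
K' ⊕ ipad = 67 5a 78 6e 36.  K' ⊕ opad = 0d 30 12 04 5c.
Inner input = (K'⊕ipad) ∥ m = 67 5a 78 6e 36 ∥ cf 59.
Inner hash: sum = 103+90+120+110+54+207+89 = 773 → 03 05.
Outer input = (K'⊕opad) ∥ inner = 0d 30 12 04 5c ∥ 03 05.
Outer hash (tag): sum = 13+48+18+4+92+3+5 = 183 → 00 b7.

00b7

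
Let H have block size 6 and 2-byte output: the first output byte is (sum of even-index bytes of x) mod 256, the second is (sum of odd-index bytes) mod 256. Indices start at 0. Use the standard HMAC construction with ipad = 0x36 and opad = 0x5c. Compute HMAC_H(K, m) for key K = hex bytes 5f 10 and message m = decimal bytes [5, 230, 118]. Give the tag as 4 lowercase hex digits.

Key hex bytes 5f 10 is 2 bytes ≤ B = 6; zero-pad to 6 bytes: K' = 5f 10 00 00 00 00.
K' ⊕ ipad = 69 26 36 36 36 36.  K' ⊕ opad = 03 4c 5c 5c 5c 5c.
Inner input = (K'⊕ipad) ∥ m = 69 26 36 36 36 36 ∥ 05 e6 76.
Inner hash: even-index sum = 336 mod 256 = 80; odd-index sum = 376 mod 256 = 120 → 50 78.
Outer input = (K'⊕opad) ∥ inner = 03 4c 5c 5c 5c 5c ∥ 50 78.
Outer hash (tag): even-index sum = 267 mod 256 = 11; odd-index sum = 380 mod 256 = 124 → 0b 7c.

0b7c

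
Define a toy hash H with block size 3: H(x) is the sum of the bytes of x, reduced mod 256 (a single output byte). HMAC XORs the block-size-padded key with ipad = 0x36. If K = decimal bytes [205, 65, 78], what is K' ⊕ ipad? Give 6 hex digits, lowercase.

fb7778

Key decimal bytes [205, 65, 78] = cd 41 4e is exactly B = 3 bytes: K' = cd 41 4e.
XOR each byte with 0x36: cd⊕36=fb, 41⊕36=77, 4e⊕36=78.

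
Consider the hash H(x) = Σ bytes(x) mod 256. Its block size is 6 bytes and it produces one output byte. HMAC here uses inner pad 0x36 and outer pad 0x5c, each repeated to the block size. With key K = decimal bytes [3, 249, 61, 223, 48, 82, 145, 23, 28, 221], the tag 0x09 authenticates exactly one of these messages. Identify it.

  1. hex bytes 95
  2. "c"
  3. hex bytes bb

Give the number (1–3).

3

Key decimal bytes [3, 249, 61, 223, 48, 82, 145, 23, 28, 221] = 03 f9 3d df 30 52 91 17 1c dd is 10 bytes > B = 6, so hash it first: H(key) = 3b, then zero-pad to 6 bytes: K' = 3b 00 00 00 00 00.
K' ⊕ ipad = 0d 36 36 36 36 36; K' ⊕ opad = 67 5c 5c 5c 5c 5c.
m1: inner = H(0d 36 36 36 36 36 95) = b0; tag = H(67 5c 5c 5c 5c 5c b0) = e3
m2: inner = H(0d 36 36 36 36 36 63) = 7e; tag = H(67 5c 5c 5c 5c 5c 7e) = b1
m3: inner = H(0d 36 36 36 36 36 bb) = d6; tag = H(67 5c 5c 5c 5c 5c d6) = 09 ← matches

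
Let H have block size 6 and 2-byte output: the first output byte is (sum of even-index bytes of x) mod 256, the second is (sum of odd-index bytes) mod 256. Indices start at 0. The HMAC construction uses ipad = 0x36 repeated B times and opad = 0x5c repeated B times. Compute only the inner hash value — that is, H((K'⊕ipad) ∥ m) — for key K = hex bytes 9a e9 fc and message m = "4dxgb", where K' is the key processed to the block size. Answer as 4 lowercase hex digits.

ba16

Key hex bytes 9a e9 fc is 3 bytes ≤ B = 6; zero-pad to 6 bytes: K' = 9a e9 fc 00 00 00.
K' ⊕ ipad = ac df ca 36 36 36.
Inner input = ac df ca 36 36 36 ∥ 34 64 78 67 62.
Inner hash: even-index sum = 698 mod 256 = 186; odd-index sum = 534 mod 256 = 22 → ba 16.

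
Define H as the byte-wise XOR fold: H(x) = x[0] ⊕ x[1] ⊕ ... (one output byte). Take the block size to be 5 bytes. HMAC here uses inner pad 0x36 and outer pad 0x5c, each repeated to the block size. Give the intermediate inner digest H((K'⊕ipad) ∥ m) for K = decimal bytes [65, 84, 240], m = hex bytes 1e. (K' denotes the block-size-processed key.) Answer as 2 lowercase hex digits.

cd

Key decimal bytes [65, 84, 240] = 41 54 f0 is 3 bytes ≤ B = 5; zero-pad to 5 bytes: K' = 41 54 f0 00 00.
K' ⊕ ipad = 77 62 c6 36 36.
Inner input = 77 62 c6 36 36 ∥ 1e.
Inner hash: XOR 77⊕62⊕c6⊕36⊕36⊕1e = cd.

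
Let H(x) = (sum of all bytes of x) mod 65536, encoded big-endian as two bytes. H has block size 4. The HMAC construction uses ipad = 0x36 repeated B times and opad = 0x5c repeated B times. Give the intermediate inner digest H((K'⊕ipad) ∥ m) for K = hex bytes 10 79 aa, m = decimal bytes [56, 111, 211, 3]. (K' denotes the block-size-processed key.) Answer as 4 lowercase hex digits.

02c4

Key hex bytes 10 79 aa is 3 bytes ≤ B = 4; zero-pad to 4 bytes: K' = 10 79 aa 00.
K' ⊕ ipad = 26 4f 9c 36.
Inner input = 26 4f 9c 36 ∥ 38 6f d3 03.
Inner hash: sum = 38+79+156+54+56+111+211+3 = 708 → 02 c4.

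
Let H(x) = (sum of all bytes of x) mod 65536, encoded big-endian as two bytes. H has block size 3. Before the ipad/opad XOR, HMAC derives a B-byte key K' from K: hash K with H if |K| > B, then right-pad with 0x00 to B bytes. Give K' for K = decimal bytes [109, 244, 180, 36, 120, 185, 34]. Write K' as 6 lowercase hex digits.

038c00

|K| = 7 > B = 3, so first hash the key.
H(K): sum = 109+244+180+36+120+185+34 = 908 → 03 8c.
Zero-pad H(K) = 03 8c to 3 bytes: K' = 03 8c 00.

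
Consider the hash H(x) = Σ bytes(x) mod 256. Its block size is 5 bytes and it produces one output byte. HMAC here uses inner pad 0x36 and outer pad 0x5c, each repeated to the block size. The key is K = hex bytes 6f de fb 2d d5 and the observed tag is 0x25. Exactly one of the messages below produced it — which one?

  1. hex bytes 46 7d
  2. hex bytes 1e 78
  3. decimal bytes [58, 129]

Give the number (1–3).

1

Key hex bytes 6f de fb 2d d5 is exactly B = 5 bytes: K' = 6f de fb 2d d5.
K' ⊕ ipad = 59 e8 cd 1b e3; K' ⊕ opad = 33 82 a7 71 89.
m1: inner = H(59 e8 cd 1b e3 46 7d) = cf; tag = H(33 82 a7 71 89 cf) = 25 ← matches
m2: inner = H(59 e8 cd 1b e3 1e 78) = a2; tag = H(33 82 a7 71 89 a2) = f8
m3: inner = H(59 e8 cd 1b e3 3a 81) = c7; tag = H(33 82 a7 71 89 c7) = 1d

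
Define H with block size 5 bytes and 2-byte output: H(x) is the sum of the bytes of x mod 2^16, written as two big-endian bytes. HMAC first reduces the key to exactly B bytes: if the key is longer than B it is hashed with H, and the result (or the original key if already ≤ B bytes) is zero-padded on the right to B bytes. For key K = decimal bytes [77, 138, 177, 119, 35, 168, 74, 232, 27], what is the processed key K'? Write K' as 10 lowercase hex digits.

0417000000

|K| = 9 > B = 5, so first hash the key.
H(K): sum = 77+138+177+119+35+168+74+232+27 = 1047 → 04 17.
Zero-pad H(K) = 04 17 to 5 bytes: K' = 04 17 00 00 00.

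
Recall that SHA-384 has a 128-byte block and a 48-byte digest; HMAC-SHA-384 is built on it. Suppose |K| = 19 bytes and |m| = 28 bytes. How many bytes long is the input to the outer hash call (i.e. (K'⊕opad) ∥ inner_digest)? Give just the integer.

176

Key is 19 ≤ 128 bytes, zero-padded: |K'| = 128.
Outer input = (K'⊕opad) ∥ H(inner) → 128 + 48 = 176 bytes.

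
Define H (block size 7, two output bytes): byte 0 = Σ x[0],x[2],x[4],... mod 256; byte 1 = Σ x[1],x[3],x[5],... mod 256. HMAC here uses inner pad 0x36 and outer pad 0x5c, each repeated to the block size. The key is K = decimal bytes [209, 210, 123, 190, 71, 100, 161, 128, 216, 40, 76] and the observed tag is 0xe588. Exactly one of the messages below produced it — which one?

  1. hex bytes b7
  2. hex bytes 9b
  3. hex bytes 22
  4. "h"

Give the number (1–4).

Key decimal bytes [209, 210, 123, 190, 71, 100, 161, 128, 216, 40, 76] = d1 d2 7b be 47 64 a1 80 d8 28 4c is 11 bytes > B = 7, so hash it first: H(key) = 58 9c, then zero-pad to 7 bytes: K' = 58 9c 00 00 00 00 00.
K' ⊕ ipad = 6e aa 36 36 36 36 36; K' ⊕ opad = 04 c0 5c 5c 5c 5c 5c.
m1: inner = H(6e aa 36 36 36 36 36 b7) = 10 cd; tag = H(04 c0 5c 5c 5c 5c 5c 10 cd) = e588 ← matches
m2: inner = H(6e aa 36 36 36 36 36 9b) = 10 b1; tag = H(04 c0 5c 5c 5c 5c 5c 10 b1) = c988
m3: inner = H(6e aa 36 36 36 36 36 22) = 10 38; tag = H(04 c0 5c 5c 5c 5c 5c 10 38) = 5088
m4: inner = H(6e aa 36 36 36 36 36 68) = 10 7e; tag = H(04 c0 5c 5c 5c 5c 5c 10 7e) = 9688

1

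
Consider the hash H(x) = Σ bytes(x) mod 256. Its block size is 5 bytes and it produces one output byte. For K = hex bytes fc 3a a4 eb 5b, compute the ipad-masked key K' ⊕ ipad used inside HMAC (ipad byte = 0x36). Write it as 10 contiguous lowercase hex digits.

ca0c92dd6d

Key hex bytes fc 3a a4 eb 5b is exactly B = 5 bytes: K' = fc 3a a4 eb 5b.
XOR each byte with 0x36: fc⊕36=ca, 3a⊕36=0c, a4⊕36=92, eb⊕36=dd, 5b⊕36=6d.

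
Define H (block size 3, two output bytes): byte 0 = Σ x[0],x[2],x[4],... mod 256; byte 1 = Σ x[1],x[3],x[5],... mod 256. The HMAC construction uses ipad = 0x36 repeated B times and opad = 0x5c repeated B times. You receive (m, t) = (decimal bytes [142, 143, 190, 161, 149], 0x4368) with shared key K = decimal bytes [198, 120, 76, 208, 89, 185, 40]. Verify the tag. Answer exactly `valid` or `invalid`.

Key decimal bytes [198, 120, 76, 208, 89, 185, 40] = c6 78 4c d0 59 b9 28 is 7 bytes > B = 3, so hash it first: H(key) = 93 01, then zero-pad to 3 bytes: K' = 93 01 00.
K' ⊕ ipad = a5 37 36; K' ⊕ opad = cf 5d 5c.
Inner hash: even-index sum = 523 mod 256 = 11; odd-index sum = 536 mod 256 = 24 → 0b 18.
Outer hash (recomputed tag): even-index sum = 323 mod 256 = 67; odd-index sum = 104 mod 256 = 104 → 43 68.
Recomputed tag = 4368; claimed = 4368 → match.

valid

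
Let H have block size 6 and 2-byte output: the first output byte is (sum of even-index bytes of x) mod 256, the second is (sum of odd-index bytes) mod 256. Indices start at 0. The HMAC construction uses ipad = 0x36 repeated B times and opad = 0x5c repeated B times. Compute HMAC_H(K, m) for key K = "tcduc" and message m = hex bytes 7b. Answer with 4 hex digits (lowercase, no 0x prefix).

Key "tcduc" = 74 63 64 75 63 is 5 bytes ≤ B = 6; zero-pad to 6 bytes: K' = 74 63 64 75 63 00.
K' ⊕ ipad = 42 55 52 43 55 36.  K' ⊕ opad = 28 3f 38 29 3f 5c.
Inner input = (K'⊕ipad) ∥ m = 42 55 52 43 55 36 ∥ 7b.
Inner hash: even-index sum = 356 mod 256 = 100; odd-index sum = 206 mod 256 = 206 → 64 ce.
Outer input = (K'⊕opad) ∥ inner = 28 3f 38 29 3f 5c ∥ 64 ce.
Outer hash (tag): even-index sum = 259 mod 256 = 3; odd-index sum = 402 mod 256 = 146 → 03 92.

0392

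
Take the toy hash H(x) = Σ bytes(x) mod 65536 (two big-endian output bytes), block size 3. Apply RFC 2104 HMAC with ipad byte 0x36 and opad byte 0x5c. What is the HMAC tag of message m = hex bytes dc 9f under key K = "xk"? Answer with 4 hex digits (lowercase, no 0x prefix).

0115

Key "xk" = 78 6b is 2 bytes ≤ B = 3; zero-pad to 3 bytes: K' = 78 6b 00.
K' ⊕ ipad = 4e 5d 36.  K' ⊕ opad = 24 37 5c.
Inner input = (K'⊕ipad) ∥ m = 4e 5d 36 ∥ dc 9f.
Inner hash: sum = 78+93+54+220+159 = 604 → 02 5c.
Outer input = (K'⊕opad) ∥ inner = 24 37 5c ∥ 02 5c.
Outer hash (tag): sum = 36+55+92+2+92 = 277 → 01 15.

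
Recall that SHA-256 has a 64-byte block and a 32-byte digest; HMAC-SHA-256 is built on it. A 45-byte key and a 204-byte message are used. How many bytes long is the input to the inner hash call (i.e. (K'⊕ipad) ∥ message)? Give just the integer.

Key is 45 ≤ 64 bytes, zero-padded: |K'| = 64.
Inner input = (K'⊕ipad) ∥ m → 64 + 204 = 268 bytes.

268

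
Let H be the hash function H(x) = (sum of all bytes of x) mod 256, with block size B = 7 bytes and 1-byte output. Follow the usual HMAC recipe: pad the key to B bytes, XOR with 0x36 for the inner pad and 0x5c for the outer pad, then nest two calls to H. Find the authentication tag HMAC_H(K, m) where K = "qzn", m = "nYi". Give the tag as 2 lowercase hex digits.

e8

Key "qzn" = 71 7a 6e is 3 bytes ≤ B = 7; zero-pad to 7 bytes: K' = 71 7a 6e 00 00 00 00.
K' ⊕ ipad = 47 4c 58 36 36 36 36.  K' ⊕ opad = 2d 26 32 5c 5c 5c 5c.
Inner input = (K'⊕ipad) ∥ m = 47 4c 58 36 36 36 36 ∥ 6e 59 69.
Inner hash: sum = 71+76+88+54+54+54+54+110+89+105 = 755; mod 256 = 243 → f3.
Outer input = (K'⊕opad) ∥ inner = 2d 26 32 5c 5c 5c 5c ∥ f3.
Outer hash (tag): sum = 45+38+50+92+92+92+92+243 = 744; mod 256 = 232 → e8.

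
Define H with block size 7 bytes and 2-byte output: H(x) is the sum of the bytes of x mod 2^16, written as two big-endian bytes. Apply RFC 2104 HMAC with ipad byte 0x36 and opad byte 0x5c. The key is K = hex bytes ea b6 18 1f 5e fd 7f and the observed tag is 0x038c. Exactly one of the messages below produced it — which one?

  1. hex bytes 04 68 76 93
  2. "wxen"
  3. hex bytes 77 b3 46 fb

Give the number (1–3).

3

Key hex bytes ea b6 18 1f 5e fd 7f is exactly B = 7 bytes: K' = ea b6 18 1f 5e fd 7f.
K' ⊕ ipad = dc 80 2e 29 68 cb 49; K' ⊕ opad = b6 ea 44 43 02 a1 23.
m1: inner = H(dc 80 2e 29 68 cb 49 04 68 76 93) = 04 a4; tag = H(b6 ea 44 43 02 a1 23 04 a4) = 0395
m2: inner = H(dc 80 2e 29 68 cb 49 77 78 65 6e) = 04 f1; tag = H(b6 ea 44 43 02 a1 23 04 f1) = 03e2
m3: inner = H(dc 80 2e 29 68 cb 49 77 b3 46 fb) = 05 9a; tag = H(b6 ea 44 43 02 a1 23 05 9a) = 038c ← matches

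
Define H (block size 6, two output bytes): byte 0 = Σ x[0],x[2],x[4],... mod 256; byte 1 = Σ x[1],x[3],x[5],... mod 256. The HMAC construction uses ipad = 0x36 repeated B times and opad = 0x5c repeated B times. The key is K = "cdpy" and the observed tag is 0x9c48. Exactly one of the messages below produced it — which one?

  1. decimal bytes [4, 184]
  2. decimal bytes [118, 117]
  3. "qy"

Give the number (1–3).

Key "cdpy" = 63 64 70 79 is 4 bytes ≤ B = 6; zero-pad to 6 bytes: K' = 63 64 70 79 00 00.
K' ⊕ ipad = 55 52 46 4f 36 36; K' ⊕ opad = 3f 38 2c 25 5c 5c.
m1: inner = H(55 52 46 4f 36 36 04 b8) = d5 8f; tag = H(3f 38 2c 25 5c 5c d5 8f) = 9c48 ← matches
m2: inner = H(55 52 46 4f 36 36 76 75) = 47 4c; tag = H(3f 38 2c 25 5c 5c 47 4c) = 0e05
m3: inner = H(55 52 46 4f 36 36 71 79) = 42 50; tag = H(3f 38 2c 25 5c 5c 42 50) = 0909

1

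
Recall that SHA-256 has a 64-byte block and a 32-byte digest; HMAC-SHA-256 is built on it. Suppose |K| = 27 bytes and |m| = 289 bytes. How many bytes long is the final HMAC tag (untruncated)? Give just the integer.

The tag is one SHA-256 digest: 32 bytes.

32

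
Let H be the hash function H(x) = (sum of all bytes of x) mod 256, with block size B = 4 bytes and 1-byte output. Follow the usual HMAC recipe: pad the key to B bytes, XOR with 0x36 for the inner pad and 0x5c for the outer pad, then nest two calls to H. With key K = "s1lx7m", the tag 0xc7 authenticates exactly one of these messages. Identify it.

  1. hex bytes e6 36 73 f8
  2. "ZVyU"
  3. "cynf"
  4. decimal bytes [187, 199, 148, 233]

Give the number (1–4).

1

Key "s1lx7m" = 73 31 6c 78 37 6d is 6 bytes > B = 4, so hash it first: H(key) = 2c, then zero-pad to 4 bytes: K' = 2c 00 00 00.
K' ⊕ ipad = 1a 36 36 36; K' ⊕ opad = 70 5c 5c 5c.
m1: inner = H(1a 36 36 36 e6 36 73 f8) = 43; tag = H(70 5c 5c 5c 43) = c7 ← matches
m2: inner = H(1a 36 36 36 5a 56 79 55) = 3a; tag = H(70 5c 5c 5c 3a) = be
m3: inner = H(1a 36 36 36 63 79 6e 66) = 6c; tag = H(70 5c 5c 5c 6c) = f0
m4: inner = H(1a 36 36 36 bb c7 94 e9) = bb; tag = H(70 5c 5c 5c bb) = 3f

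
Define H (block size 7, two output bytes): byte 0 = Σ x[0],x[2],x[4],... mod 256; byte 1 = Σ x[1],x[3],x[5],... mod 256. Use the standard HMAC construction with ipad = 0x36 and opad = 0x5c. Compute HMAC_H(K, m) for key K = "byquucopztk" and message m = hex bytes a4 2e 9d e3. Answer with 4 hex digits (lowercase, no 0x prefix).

847e

Key "byquucopztk" = 62 79 71 75 75 63 6f 70 7a 74 6b is 11 bytes > B = 7, so hash it first: H(key) = 9c 35, then zero-pad to 7 bytes: K' = 9c 35 00 00 00 00 00.
K' ⊕ ipad = aa 03 36 36 36 36 36.  K' ⊕ opad = c0 69 5c 5c 5c 5c 5c.
Inner input = (K'⊕ipad) ∥ m = aa 03 36 36 36 36 36 ∥ a4 2e 9d e3.
Inner hash: even-index sum = 605 mod 256 = 93; odd-index sum = 432 mod 256 = 176 → 5d b0.
Outer input = (K'⊕opad) ∥ inner = c0 69 5c 5c 5c 5c 5c ∥ 5d b0.
Outer hash (tag): even-index sum = 644 mod 256 = 132; odd-index sum = 382 mod 256 = 126 → 84 7e.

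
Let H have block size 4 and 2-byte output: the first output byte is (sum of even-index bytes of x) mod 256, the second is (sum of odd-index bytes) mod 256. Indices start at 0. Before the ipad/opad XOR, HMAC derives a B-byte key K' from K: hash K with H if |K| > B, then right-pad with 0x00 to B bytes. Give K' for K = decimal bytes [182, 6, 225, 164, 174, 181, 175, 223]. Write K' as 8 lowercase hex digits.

f43e0000

|K| = 8 > B = 4, so first hash the key.
H(K): even-index sum = 756 mod 256 = 244; odd-index sum = 574 mod 256 = 62 → f4 3e.
Zero-pad H(K) = f4 3e to 4 bytes: K' = f4 3e 00 00.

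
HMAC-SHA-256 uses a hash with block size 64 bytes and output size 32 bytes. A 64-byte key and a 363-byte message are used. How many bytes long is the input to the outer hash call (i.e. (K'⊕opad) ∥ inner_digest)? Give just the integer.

96

Key is 64 ≤ 64 bytes, zero-padded: |K'| = 64.
Outer input = (K'⊕opad) ∥ H(inner) → 64 + 32 = 96 bytes.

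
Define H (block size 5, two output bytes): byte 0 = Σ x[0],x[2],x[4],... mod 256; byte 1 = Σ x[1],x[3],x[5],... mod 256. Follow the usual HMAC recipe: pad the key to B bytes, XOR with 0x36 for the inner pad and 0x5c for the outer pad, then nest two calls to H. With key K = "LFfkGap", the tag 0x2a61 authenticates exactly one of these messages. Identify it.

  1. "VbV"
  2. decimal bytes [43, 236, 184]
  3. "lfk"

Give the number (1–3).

2

Key "LFfkGap" = 4c 46 66 6b 47 61 70 is 7 bytes > B = 5, so hash it first: H(key) = 69 12, then zero-pad to 5 bytes: K' = 69 12 00 00 00.
K' ⊕ ipad = 5f 24 36 36 36; K' ⊕ opad = 35 4e 5c 5c 5c.
m1: inner = H(5f 24 36 36 36 56 62 56) = 2d 06; tag = H(35 4e 5c 5c 5c 2d 06) = f3d7
m2: inner = H(5f 24 36 36 36 2b ec b8) = b7 3d; tag = H(35 4e 5c 5c 5c b7 3d) = 2a61 ← matches
m3: inner = H(5f 24 36 36 36 6c 66 6b) = 31 31; tag = H(35 4e 5c 5c 5c 31 31) = 1edb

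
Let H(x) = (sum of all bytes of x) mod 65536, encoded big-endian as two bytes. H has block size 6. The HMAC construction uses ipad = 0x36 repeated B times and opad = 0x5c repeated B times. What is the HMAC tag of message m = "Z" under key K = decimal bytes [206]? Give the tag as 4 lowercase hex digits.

Key decimal bytes [206] = ce is 1 byte ≤ B = 6; zero-pad to 6 bytes: K' = ce 00 00 00 00 00.
K' ⊕ ipad = f8 36 36 36 36 36.  K' ⊕ opad = 92 5c 5c 5c 5c 5c.
Inner input = (K'⊕ipad) ∥ m = f8 36 36 36 36 36 ∥ 5a.
Inner hash: sum = 248+54+54+54+54+54+90 = 608 → 02 60.
Outer input = (K'⊕opad) ∥ inner = 92 5c 5c 5c 5c 5c ∥ 02 60.
Outer hash (tag): sum = 146+92+92+92+92+92+2+96 = 704 → 02 c0.

02c0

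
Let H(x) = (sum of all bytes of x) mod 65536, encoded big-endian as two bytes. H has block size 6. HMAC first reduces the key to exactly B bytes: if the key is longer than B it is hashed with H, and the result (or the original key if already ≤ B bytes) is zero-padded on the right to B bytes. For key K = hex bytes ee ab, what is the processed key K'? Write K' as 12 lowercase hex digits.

eeab00000000

Key hex bytes ee ab is 2 bytes ≤ B = 6; zero-pad to 6 bytes: K' = ee ab 00 00 00 00.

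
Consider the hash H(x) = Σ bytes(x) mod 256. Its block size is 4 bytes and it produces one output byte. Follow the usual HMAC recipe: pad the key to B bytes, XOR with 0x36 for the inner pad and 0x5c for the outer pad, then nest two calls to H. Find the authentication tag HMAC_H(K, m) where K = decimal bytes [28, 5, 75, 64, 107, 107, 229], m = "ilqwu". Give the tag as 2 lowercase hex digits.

74

Key decimal bytes [28, 5, 75, 64, 107, 107, 229] = 1c 05 4b 40 6b 6b e5 is 7 bytes > B = 4, so hash it first: H(key) = 67, then zero-pad to 4 bytes: K' = 67 00 00 00.
K' ⊕ ipad = 51 36 36 36.  K' ⊕ opad = 3b 5c 5c 5c.
Inner input = (K'⊕ipad) ∥ m = 51 36 36 36 ∥ 69 6c 71 77 75.
Inner hash: sum = 81+54+54+54+105+108+113+119+117 = 805; mod 256 = 37 → 25.
Outer input = (K'⊕opad) ∥ inner = 3b 5c 5c 5c ∥ 25.
Outer hash (tag): sum = 59+92+92+92+37 = 372; mod 256 = 116 → 74.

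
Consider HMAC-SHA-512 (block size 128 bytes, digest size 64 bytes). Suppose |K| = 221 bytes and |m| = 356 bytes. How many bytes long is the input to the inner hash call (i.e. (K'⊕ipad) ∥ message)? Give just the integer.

484

Key is 221 > 128 bytes, so it is hashed to 64 bytes then zero-padded to 128: |K'| = 128.
Inner input = (K'⊕ipad) ∥ m → 128 + 356 = 484 bytes.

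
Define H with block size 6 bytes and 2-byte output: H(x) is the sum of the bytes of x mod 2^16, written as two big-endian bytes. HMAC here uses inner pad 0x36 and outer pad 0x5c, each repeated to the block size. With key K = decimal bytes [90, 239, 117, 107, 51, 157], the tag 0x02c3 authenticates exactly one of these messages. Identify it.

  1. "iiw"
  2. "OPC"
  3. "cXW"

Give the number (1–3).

Key decimal bytes [90, 239, 117, 107, 51, 157] = 5a ef 75 6b 33 9d is exactly B = 6 bytes: K' = 5a ef 75 6b 33 9d.
K' ⊕ ipad = 6c d9 43 5d 05 ab; K' ⊕ opad = 06 b3 29 37 6f c1.
m1: inner = H(6c d9 43 5d 05 ab 69 69 77) = 03 de; tag = H(06 b3 29 37 6f c1 03 de) = 032a
m2: inner = H(6c d9 43 5d 05 ab 4f 50 43) = 03 77; tag = H(06 b3 29 37 6f c1 03 77) = 02c3 ← matches
m3: inner = H(6c d9 43 5d 05 ab 63 58 57) = 03 a7; tag = H(06 b3 29 37 6f c1 03 a7) = 02f3

2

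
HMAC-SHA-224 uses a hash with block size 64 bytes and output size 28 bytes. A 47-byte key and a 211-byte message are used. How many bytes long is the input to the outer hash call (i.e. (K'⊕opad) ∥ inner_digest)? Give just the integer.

92

Key is 47 ≤ 64 bytes, zero-padded: |K'| = 64.
Outer input = (K'⊕opad) ∥ H(inner) → 64 + 28 = 92 bytes.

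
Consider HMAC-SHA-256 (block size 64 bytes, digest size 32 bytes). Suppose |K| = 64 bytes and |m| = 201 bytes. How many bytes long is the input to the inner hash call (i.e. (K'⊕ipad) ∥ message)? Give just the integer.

265

Key is 64 ≤ 64 bytes, zero-padded: |K'| = 64.
Inner input = (K'⊕ipad) ∥ m → 64 + 201 = 265 bytes.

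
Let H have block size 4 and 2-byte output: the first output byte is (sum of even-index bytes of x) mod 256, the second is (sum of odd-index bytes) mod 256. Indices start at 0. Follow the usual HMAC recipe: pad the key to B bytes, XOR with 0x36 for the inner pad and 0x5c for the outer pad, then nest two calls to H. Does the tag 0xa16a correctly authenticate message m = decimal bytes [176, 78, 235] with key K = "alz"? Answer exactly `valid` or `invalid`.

Key "alz" = 61 6c 7a is 3 bytes ≤ B = 4; zero-pad to 4 bytes: K' = 61 6c 7a 00.
K' ⊕ ipad = 57 5a 4c 36; K' ⊕ opad = 3d 30 26 5c.
Inner hash: even-index sum = 574 mod 256 = 62; odd-index sum = 222 mod 256 = 222 → 3e de.
Outer hash (recomputed tag): even-index sum = 161 mod 256 = 161; odd-index sum = 362 mod 256 = 106 → a1 6a.
Recomputed tag = a16a; claimed = a16a → match.

valid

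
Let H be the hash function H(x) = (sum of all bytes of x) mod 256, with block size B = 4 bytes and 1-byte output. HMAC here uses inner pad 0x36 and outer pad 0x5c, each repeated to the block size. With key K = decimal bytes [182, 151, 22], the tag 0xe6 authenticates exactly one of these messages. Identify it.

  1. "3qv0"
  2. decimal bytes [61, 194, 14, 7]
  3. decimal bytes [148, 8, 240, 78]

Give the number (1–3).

2

Key decimal bytes [182, 151, 22] = b6 97 16 is 3 bytes ≤ B = 4; zero-pad to 4 bytes: K' = b6 97 16 00.
K' ⊕ ipad = 80 a1 20 36; K' ⊕ opad = ea cb 4a 5c.
m1: inner = H(80 a1 20 36 33 71 76 30) = c1; tag = H(ea cb 4a 5c c1) = 1c
m2: inner = H(80 a1 20 36 3d c2 0e 07) = 8b; tag = H(ea cb 4a 5c 8b) = e6 ← matches
m3: inner = H(80 a1 20 36 94 08 f0 4e) = 51; tag = H(ea cb 4a 5c 51) = ac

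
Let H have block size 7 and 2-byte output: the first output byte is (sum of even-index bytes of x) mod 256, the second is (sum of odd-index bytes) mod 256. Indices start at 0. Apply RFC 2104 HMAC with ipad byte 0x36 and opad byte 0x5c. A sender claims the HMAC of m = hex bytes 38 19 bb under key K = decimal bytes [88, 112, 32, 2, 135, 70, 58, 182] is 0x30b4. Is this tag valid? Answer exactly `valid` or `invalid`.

valid

Key decimal bytes [88, 112, 32, 2, 135, 70, 58, 182] = 58 70 20 02 87 46 3a b6 is 8 bytes > B = 7, so hash it first: H(key) = 39 6e, then zero-pad to 7 bytes: K' = 39 6e 00 00 00 00 00.
K' ⊕ ipad = 0f 58 36 36 36 36 36; K' ⊕ opad = 65 32 5c 5c 5c 5c 5c.
Inner hash: even-index sum = 202 mod 256 = 202; odd-index sum = 439 mod 256 = 183 → ca b7.
Outer hash (recomputed tag): even-index sum = 560 mod 256 = 48; odd-index sum = 436 mod 256 = 180 → 30 b4.
Recomputed tag = 30b4; claimed = 30b4 → match.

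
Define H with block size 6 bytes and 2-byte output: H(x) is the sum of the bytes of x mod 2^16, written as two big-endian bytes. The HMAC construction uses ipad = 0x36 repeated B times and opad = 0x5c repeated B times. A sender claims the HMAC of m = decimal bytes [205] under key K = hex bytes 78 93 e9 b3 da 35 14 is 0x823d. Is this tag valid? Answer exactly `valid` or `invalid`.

invalid

Key hex bytes 78 93 e9 b3 da 35 14 is 7 bytes > B = 6, so hash it first: H(key) = 03 ca, then zero-pad to 6 bytes: K' = 03 ca 00 00 00 00.
K' ⊕ ipad = 35 fc 36 36 36 36; K' ⊕ opad = 5f 96 5c 5c 5c 5c.
Inner hash: sum = 53+252+54+54+54+54+205 = 726 → 02 d6.
Outer hash (recomputed tag): sum = 95+150+92+92+92+92+2+214 = 829 → 03 3d.
Recomputed tag = 033d; claimed = 823d → mismatch.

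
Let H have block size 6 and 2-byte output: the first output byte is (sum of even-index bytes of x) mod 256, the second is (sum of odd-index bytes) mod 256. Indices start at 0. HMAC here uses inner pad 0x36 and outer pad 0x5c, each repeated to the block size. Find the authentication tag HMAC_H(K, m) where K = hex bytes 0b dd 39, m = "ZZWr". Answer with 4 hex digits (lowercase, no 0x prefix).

4b5c

Key hex bytes 0b dd 39 is 3 bytes ≤ B = 6; zero-pad to 6 bytes: K' = 0b dd 39 00 00 00.
K' ⊕ ipad = 3d eb 0f 36 36 36.  K' ⊕ opad = 57 81 65 5c 5c 5c.
Inner input = (K'⊕ipad) ∥ m = 3d eb 0f 36 36 36 ∥ 5a 5a 57 72.
Inner hash: even-index sum = 307 mod 256 = 51; odd-index sum = 547 mod 256 = 35 → 33 23.
Outer input = (K'⊕opad) ∥ inner = 57 81 65 5c 5c 5c ∥ 33 23.
Outer hash (tag): even-index sum = 331 mod 256 = 75; odd-index sum = 348 mod 256 = 92 → 4b 5c.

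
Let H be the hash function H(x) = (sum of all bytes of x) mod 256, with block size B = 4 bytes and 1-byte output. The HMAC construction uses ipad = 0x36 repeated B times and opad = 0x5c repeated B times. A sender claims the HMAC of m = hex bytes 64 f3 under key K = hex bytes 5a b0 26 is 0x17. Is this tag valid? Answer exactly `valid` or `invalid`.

Key hex bytes 5a b0 26 is 3 bytes ≤ B = 4; zero-pad to 4 bytes: K' = 5a b0 26 00.
K' ⊕ ipad = 6c 86 10 36; K' ⊕ opad = 06 ec 7a 5c.
Inner hash: sum = 108+134+16+54+100+243 = 655; mod 256 = 143 → 8f.
Outer hash (recomputed tag): sum = 6+236+122+92+143 = 599; mod 256 = 87 → 57.
Recomputed tag = 57; claimed = 17 → mismatch.

invalid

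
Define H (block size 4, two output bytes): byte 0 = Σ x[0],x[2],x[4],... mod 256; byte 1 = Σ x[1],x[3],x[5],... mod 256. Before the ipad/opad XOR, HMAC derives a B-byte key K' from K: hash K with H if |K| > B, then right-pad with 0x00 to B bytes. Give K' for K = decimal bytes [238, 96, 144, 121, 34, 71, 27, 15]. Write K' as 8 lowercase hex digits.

bb2f0000

|K| = 8 > B = 4, so first hash the key.
H(K): even-index sum = 443 mod 256 = 187; odd-index sum = 303 mod 256 = 47 → bb 2f.
Zero-pad H(K) = bb 2f to 4 bytes: K' = bb 2f 00 00.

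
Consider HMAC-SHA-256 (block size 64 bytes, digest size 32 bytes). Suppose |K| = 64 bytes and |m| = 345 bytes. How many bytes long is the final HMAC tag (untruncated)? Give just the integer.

The tag is one SHA-256 digest: 32 bytes.

32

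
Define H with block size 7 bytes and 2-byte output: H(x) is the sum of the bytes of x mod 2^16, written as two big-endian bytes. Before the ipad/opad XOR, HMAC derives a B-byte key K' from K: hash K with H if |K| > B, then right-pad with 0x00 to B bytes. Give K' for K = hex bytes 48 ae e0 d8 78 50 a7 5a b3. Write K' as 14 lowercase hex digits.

052a0000000000

|K| = 9 > B = 7, so first hash the key.
H(K): sum = 72+174+224+216+120+80+167+90+179 = 1322 → 05 2a.
Zero-pad H(K) = 05 2a to 7 bytes: K' = 05 2a 00 00 00 00 00.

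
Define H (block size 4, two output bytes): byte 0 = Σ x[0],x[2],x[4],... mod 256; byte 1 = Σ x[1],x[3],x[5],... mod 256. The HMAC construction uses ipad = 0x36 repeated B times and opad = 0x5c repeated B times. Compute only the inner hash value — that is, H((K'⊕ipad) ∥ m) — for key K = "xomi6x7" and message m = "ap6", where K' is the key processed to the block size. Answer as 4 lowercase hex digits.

310c

Key "xomi6x7" = 78 6f 6d 69 36 78 37 is 7 bytes > B = 4, so hash it first: H(key) = 52 50, then zero-pad to 4 bytes: K' = 52 50 00 00.
K' ⊕ ipad = 64 66 36 36.
Inner input = 64 66 36 36 ∥ 61 70 36.
Inner hash: even-index sum = 305 mod 256 = 49; odd-index sum = 268 mod 256 = 12 → 31 0c.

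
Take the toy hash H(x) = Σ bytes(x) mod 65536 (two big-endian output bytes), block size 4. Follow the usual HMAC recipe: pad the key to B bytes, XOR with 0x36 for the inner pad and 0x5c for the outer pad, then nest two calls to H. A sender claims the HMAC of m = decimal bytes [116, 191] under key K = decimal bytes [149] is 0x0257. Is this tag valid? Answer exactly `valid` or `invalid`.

Key decimal bytes [149] = 95 is 1 byte ≤ B = 4; zero-pad to 4 bytes: K' = 95 00 00 00.
K' ⊕ ipad = a3 36 36 36; K' ⊕ opad = c9 5c 5c 5c.
Inner hash: sum = 163+54+54+54+116+191 = 632 → 02 78.
Outer hash (recomputed tag): sum = 201+92+92+92+2+120 = 599 → 02 57.
Recomputed tag = 0257; claimed = 0257 → match.

valid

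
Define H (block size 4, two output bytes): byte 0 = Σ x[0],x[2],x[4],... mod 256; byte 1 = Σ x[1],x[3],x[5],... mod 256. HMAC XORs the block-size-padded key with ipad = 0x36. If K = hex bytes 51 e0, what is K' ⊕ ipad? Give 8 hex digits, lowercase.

Key hex bytes 51 e0 is 2 bytes ≤ B = 4; zero-pad to 4 bytes: K' = 51 e0 00 00.
XOR each byte with 0x36: 51⊕36=67, e0⊕36=d6, 00⊕36=36, 00⊕36=36.

67d63636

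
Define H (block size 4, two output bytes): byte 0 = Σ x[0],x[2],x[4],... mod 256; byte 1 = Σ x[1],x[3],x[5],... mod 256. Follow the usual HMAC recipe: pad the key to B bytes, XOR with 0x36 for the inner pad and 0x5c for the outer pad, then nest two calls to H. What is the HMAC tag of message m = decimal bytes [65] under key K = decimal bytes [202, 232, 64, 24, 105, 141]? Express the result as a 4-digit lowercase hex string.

Key decimal bytes [202, 232, 64, 24, 105, 141] = ca e8 40 18 69 8d is 6 bytes > B = 4, so hash it first: H(key) = 73 8d, then zero-pad to 4 bytes: K' = 73 8d 00 00.
K' ⊕ ipad = 45 bb 36 36.  K' ⊕ opad = 2f d1 5c 5c.
Inner input = (K'⊕ipad) ∥ m = 45 bb 36 36 ∥ 41.
Inner hash: even-index sum = 188 mod 256 = 188; odd-index sum = 241 mod 256 = 241 → bc f1.
Outer input = (K'⊕opad) ∥ inner = 2f d1 5c 5c ∥ bc f1.
Outer hash (tag): even-index sum = 327 mod 256 = 71; odd-index sum = 542 mod 256 = 30 → 47 1e.

471e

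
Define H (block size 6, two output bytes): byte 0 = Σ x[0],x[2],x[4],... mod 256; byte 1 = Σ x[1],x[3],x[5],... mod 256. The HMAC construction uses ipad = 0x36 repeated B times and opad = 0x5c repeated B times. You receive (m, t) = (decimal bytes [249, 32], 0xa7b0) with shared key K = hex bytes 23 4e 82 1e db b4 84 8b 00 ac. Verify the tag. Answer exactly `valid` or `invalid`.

valid

Key hex bytes 23 4e 82 1e db b4 84 8b 00 ac is 10 bytes > B = 6, so hash it first: H(key) = 04 57, then zero-pad to 6 bytes: K' = 04 57 00 00 00 00.
K' ⊕ ipad = 32 61 36 36 36 36; K' ⊕ opad = 58 0b 5c 5c 5c 5c.
Inner hash: even-index sum = 407 mod 256 = 151; odd-index sum = 237 mod 256 = 237 → 97 ed.
Outer hash (recomputed tag): even-index sum = 423 mod 256 = 167; odd-index sum = 432 mod 256 = 176 → a7 b0.
Recomputed tag = a7b0; claimed = a7b0 → match.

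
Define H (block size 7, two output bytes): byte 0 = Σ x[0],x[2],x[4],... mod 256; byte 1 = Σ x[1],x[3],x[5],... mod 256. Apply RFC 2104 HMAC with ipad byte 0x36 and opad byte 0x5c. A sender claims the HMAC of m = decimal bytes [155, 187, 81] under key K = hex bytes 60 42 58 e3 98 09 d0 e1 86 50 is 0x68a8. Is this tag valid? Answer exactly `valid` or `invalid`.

Key hex bytes 60 42 58 e3 98 09 d0 e1 86 50 is 10 bytes > B = 7, so hash it first: H(key) = a6 5f, then zero-pad to 7 bytes: K' = a6 5f 00 00 00 00 00.
K' ⊕ ipad = 90 69 36 36 36 36 36; K' ⊕ opad = fa 03 5c 5c 5c 5c 5c.
Inner hash: even-index sum = 493 mod 256 = 237; odd-index sum = 449 mod 256 = 193 → ed c1.
Outer hash (recomputed tag): even-index sum = 719 mod 256 = 207; odd-index sum = 424 mod 256 = 168 → cf a8.
Recomputed tag = cfa8; claimed = 68a8 → mismatch.

invalid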